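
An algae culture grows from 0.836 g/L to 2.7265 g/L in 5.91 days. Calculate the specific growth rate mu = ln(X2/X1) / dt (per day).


mu = ln(X2/X1) / dt
= ln(2.7265/0.836) / 5.91
= 0.2000 per day

0.2000 per day


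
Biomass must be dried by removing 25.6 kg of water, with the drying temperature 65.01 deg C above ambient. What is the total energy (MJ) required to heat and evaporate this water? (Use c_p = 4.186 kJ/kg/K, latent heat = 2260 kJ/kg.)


E = m_water * (4.186 * dT + 2260) / 1000
= 25.6 * (4.186 * 65.01 + 2260) / 1000
= 64.8226 MJ

64.8226 MJ


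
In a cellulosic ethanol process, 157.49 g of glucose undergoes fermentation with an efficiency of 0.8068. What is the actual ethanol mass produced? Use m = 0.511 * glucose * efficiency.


Actual ethanol: m = 0.511 * 157.49 * 0.8068
m = 64.9292 g

64.9292 g


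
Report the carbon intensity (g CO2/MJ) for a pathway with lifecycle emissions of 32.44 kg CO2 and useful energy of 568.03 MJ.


CI = CO2 * 1000 / E
= 32.44 * 1000 / 568.03
= 57.1097 g CO2/MJ

57.1097 g CO2/MJ


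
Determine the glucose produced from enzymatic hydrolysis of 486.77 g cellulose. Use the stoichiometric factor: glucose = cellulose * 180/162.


glucose = cellulose * 180/162
= 486.77 * 180/162
= 540.8556 g

540.8556 g


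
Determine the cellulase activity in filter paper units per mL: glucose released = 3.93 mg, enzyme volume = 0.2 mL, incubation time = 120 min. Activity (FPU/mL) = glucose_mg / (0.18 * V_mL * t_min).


Activity = glucose_mg / (0.18 mg/umol * V_mL * t_min)
= 3.93 / (0.18 * 0.2 * 120)
= 0.9097 FPU/mL

0.9097 FPU/mL


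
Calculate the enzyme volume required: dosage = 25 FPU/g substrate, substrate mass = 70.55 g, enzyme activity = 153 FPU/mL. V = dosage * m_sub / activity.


V = dosage * m_sub / activity
V = 25 * 70.55 / 153
V = 11.5278 mL

11.5278 mL


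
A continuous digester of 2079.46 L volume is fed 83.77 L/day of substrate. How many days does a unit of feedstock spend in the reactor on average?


HRT = V / Q
= 2079.46 / 83.77
= 24.8234 days

24.8234 days


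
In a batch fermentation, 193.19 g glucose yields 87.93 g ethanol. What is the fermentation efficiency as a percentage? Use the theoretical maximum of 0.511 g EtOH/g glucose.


Fermentation efficiency = (actual / (0.511 * glucose)) * 100
= (87.93 / (0.511 * 193.19)) * 100
= 89.0700%

89.0700%


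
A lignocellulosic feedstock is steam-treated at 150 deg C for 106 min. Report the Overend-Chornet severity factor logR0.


logR0 = log10(t * exp((T - 100) / 14.75))
= log10(106 * exp((150 - 100) / 14.75))
= 3.4975

3.4975


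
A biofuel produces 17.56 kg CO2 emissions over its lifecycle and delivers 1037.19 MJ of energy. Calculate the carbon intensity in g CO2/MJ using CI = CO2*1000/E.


CI = CO2 * 1000 / E
= 17.56 * 1000 / 1037.19
= 16.9304 g CO2/MJ

16.9304 g CO2/MJ


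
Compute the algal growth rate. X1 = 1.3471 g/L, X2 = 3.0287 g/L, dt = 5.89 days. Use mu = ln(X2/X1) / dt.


mu = ln(X2/X1) / dt
= ln(3.0287/1.3471) / 5.89
= 0.1376 per day

0.1376 per day


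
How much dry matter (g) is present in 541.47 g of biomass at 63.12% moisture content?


Wd = Ww * (1 - MC/100)
= 541.47 * (1 - 63.12/100)
= 199.6941 g

199.6941 g


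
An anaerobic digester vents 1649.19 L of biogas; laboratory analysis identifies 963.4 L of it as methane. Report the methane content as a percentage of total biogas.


CH4% = V_CH4 / V_total * 100
= 963.4 / 1649.19 * 100
= 58.4166%

58.4166%


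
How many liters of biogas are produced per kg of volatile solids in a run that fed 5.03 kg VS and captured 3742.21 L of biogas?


Y = V / VS
= 3742.21 / 5.03
= 743.9781 L/kg VS

743.9781 L/kg VS


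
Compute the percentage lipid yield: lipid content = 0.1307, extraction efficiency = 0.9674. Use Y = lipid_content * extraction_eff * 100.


Y = lipid_content * extraction_eff * 100
= 0.1307 * 0.9674 * 100
= 12.6439%

12.6439%


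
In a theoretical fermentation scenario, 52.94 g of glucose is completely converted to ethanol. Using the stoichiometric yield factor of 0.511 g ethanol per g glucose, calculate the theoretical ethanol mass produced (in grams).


Theoretical ethanol yield: m_EtOH = 0.511 * m_glucose
m_EtOH = 0.511 * 52.94 = 27.0523 g

27.0523 g


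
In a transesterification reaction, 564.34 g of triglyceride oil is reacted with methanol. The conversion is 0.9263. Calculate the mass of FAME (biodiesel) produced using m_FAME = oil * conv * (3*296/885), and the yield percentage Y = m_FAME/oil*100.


m_FAME = oil * conv * (3 * 296 / 885) = oil * conv * (888/885)
= 564.34 * 0.9263 * 888 / 885
= 524.5202 g
Y = m_FAME / oil * 100 = conv * (888/885) * 100
= 0.9263 * 888 / 885 * 100
= 92.94%

524.5202 g FAME; Y = 92.94%


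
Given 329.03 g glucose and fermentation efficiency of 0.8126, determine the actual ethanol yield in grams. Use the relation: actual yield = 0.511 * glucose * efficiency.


Actual ethanol: m = 0.511 * 329.03 * 0.8126
m = 136.6260 g

136.6260 g


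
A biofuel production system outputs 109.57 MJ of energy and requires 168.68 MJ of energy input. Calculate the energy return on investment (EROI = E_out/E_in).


EROI = E_out / E_in
= 109.57 / 168.68
= 0.6496

0.6496


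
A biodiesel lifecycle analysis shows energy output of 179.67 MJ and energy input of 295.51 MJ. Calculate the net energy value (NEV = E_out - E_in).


NEV = E_out - E_in
= 179.67 - 295.51
= -115.8400 MJ

-115.8400 MJ


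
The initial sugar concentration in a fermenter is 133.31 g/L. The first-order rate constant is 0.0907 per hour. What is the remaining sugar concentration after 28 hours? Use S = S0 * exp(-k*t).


S = S0 * exp(-k * t)
S = 133.31 * exp(-0.0907 * 28)
S = 10.5179 g/L

10.5179 g/L


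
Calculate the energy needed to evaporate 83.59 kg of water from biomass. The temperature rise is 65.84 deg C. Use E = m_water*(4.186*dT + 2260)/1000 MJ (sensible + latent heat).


E = m_water * (4.186 * dT + 2260) / 1000
= 83.59 * (4.186 * 65.84 + 2260) / 1000
= 211.9513 MJ

211.9513 MJ


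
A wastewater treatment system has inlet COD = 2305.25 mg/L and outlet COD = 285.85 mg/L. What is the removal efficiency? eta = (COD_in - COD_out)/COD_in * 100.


eta = (COD_in - COD_out) / COD_in * 100
= (2305.25 - 285.85) / 2305.25 * 100
= 87.6000%

87.6000%


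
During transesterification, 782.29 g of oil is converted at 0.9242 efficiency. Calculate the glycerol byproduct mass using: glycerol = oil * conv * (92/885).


glycerol = oil * conv * (92/885)
= 782.29 * 0.9242 * 92 / 885
= 75.1585 g

75.1585 g


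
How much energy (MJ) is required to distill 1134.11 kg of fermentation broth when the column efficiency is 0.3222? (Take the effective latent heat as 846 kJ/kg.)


E = m * 846 / (eta * 1000)
= 1134.11 * 846 / (0.3222 * 1000)
= 2977.8307 MJ

2977.8307 MJ


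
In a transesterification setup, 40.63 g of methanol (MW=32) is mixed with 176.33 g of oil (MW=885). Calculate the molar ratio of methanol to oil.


Molar ratio = n_MeOH / n_oil = (MeOH/32) / (oil/885) = (MeOH * 885) / (32 * oil)
= (40.63 * 885) / (32 * 176.33)
= 6.3726

6.3726


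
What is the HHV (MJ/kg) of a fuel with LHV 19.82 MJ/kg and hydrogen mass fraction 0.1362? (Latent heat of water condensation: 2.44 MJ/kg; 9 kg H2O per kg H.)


HHV = LHV + H_frac * 9 * 2.44
= 19.82 + 0.1362 * 9 * 2.44
= 22.8110 MJ/kg

22.8110 MJ/kg


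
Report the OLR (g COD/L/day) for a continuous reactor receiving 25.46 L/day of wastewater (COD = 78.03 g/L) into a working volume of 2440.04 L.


OLR = Q * S / V
= 25.46 * 78.03 / 2440.04
= 0.8142 g/L/day

0.8142 g/L/day


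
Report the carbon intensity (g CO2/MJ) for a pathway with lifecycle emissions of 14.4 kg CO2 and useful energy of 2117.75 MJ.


CI = CO2 * 1000 / E
= 14.4 * 1000 / 2117.75
= 6.7997 g CO2/MJ

6.7997 g CO2/MJ


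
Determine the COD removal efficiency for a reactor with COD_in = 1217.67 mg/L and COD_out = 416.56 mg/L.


eta = (COD_in - COD_out) / COD_in * 100
= (1217.67 - 416.56) / 1217.67 * 100
= 65.7904%

65.7904%


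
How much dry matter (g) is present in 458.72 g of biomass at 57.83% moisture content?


Wd = Ww * (1 - MC/100)
= 458.72 * (1 - 57.83/100)
= 193.4422 g

193.4422 g


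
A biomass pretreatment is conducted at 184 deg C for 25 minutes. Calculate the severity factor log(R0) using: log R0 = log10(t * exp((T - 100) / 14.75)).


logR0 = log10(t * exp((T - 100) / 14.75))
= log10(25 * exp((184 - 100) / 14.75))
= 3.8712

3.8712


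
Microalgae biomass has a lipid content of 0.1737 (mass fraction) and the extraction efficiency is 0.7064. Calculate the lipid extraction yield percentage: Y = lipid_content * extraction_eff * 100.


Y = lipid_content * extraction_eff * 100
= 0.1737 * 0.7064 * 100
= 12.2702%

12.2702%


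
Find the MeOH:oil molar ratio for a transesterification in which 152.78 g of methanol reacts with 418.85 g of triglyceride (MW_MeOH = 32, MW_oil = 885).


Molar ratio = n_MeOH / n_oil = (MeOH/32) / (oil/885) = (MeOH * 885) / (32 * oil)
= (152.78 * 885) / (32 * 418.85)
= 10.0879

10.0879


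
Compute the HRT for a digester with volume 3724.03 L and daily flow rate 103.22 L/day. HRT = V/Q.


HRT = V / Q
= 3724.03 / 103.22
= 36.0786 days

36.0786 days


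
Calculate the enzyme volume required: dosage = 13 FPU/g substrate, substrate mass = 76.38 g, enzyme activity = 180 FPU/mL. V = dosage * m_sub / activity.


V = dosage * m_sub / activity
V = 13 * 76.38 / 180
V = 5.5163 mL

5.5163 mL


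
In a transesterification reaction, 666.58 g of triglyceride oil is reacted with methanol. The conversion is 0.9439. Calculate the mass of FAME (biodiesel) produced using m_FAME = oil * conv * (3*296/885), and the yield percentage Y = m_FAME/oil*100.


m_FAME = oil * conv * (3 * 296 / 885) = oil * conv * (888/885)
= 666.58 * 0.9439 * 888 / 885
= 631.3177 g
Y = m_FAME / oil * 100 = conv * (888/885) * 100
= 0.9439 * 888 / 885 * 100
= 94.71%

631.3177 g FAME; Y = 94.71%


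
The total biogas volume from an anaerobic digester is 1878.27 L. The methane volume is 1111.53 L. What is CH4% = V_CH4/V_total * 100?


CH4% = V_CH4 / V_total * 100
= 1111.53 / 1878.27 * 100
= 59.1784%

59.1784%


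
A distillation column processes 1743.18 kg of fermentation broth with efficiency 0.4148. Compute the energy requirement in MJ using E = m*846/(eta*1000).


E = m * 846 / (eta * 1000)
= 1743.18 * 846 / (0.4148 * 1000)
= 3555.2803 MJ

3555.2803 MJ


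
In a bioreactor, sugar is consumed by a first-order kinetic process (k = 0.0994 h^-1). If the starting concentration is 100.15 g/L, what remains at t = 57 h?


S = S0 * exp(-k * t)
S = 100.15 * exp(-0.0994 * 57)
S = 0.3468 g/L

0.3468 g/L


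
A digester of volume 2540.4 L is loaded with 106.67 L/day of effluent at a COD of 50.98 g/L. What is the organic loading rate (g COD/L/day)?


OLR = Q * S / V
= 106.67 * 50.98 / 2540.4
= 2.1406 g/L/day

2.1406 g/L/day


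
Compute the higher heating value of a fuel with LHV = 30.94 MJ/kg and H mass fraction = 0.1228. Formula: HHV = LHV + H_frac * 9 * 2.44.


HHV = LHV + H_frac * 9 * 2.44
= 30.94 + 0.1228 * 9 * 2.44
= 33.6367 MJ/kg

33.6367 MJ/kg


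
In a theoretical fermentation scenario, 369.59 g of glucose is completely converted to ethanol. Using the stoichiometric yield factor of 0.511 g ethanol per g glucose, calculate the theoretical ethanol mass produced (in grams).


Theoretical ethanol yield: m_EtOH = 0.511 * m_glucose
m_EtOH = 0.511 * 369.59 = 188.8605 g

188.8605 g


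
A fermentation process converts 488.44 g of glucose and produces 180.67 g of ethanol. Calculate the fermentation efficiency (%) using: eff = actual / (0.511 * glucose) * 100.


Fermentation efficiency = (actual / (0.511 * glucose)) * 100
= (180.67 / (0.511 * 488.44)) * 100
= 72.3859%

72.3859%


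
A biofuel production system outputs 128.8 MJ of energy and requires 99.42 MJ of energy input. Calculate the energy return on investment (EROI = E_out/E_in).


EROI = E_out / E_in
= 128.8 / 99.42
= 1.2955

1.2955


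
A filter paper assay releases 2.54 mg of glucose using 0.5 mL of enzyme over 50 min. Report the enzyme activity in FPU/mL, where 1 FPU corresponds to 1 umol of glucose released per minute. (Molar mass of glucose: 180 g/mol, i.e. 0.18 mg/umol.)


Activity = glucose_mg / (0.18 mg/umol * V_mL * t_min)
= 2.54 / (0.18 * 0.5 * 50)
= 0.5644 FPU/mL

0.5644 FPU/mL


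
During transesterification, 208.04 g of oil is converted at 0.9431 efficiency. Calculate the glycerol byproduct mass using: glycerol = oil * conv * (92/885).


glycerol = oil * conv * (92/885)
= 208.04 * 0.9431 * 92 / 885
= 20.3962 g

20.3962 g


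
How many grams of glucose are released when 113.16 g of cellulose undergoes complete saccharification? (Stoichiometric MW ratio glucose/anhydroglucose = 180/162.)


glucose = cellulose * 180/162
= 113.16 * 180/162
= 125.7333 g

125.7333 g


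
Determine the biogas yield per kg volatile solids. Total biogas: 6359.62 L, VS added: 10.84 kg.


Y = V / VS
= 6359.62 / 10.84
= 586.6808 L/kg VS

586.6808 L/kg VS


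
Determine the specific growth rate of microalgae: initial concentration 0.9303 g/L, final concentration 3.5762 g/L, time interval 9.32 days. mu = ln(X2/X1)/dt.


mu = ln(X2/X1) / dt
= ln(3.5762/0.9303) / 9.32
= 0.1445 per day

0.1445 per day


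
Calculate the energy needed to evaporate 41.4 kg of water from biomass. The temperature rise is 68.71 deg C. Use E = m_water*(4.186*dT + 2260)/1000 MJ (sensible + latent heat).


E = m_water * (4.186 * dT + 2260) / 1000
= 41.4 * (4.186 * 68.71 + 2260) / 1000
= 105.4715 MJ

105.4715 MJ


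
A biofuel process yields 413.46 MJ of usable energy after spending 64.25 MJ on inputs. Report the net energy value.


NEV = E_out - E_in
= 413.46 - 64.25
= 349.2100 MJ

349.2100 MJ


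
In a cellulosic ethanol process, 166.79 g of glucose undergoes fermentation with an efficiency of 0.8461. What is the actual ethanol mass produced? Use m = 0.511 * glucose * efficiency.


Actual ethanol: m = 0.511 * 166.79 * 0.8461
m = 72.1128 g

72.1128 g


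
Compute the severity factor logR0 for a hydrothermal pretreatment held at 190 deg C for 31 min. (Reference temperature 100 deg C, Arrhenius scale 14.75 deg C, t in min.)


logR0 = log10(t * exp((T - 100) / 14.75))
= log10(31 * exp((190 - 100) / 14.75))
= 4.1413

4.1413


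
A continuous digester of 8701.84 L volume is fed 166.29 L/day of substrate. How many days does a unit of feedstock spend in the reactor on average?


HRT = V / Q
= 8701.84 / 166.29
= 52.3293 days

52.3293 days


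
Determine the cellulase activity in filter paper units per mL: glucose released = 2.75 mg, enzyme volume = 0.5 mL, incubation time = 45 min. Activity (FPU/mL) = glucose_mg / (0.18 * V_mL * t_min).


Activity = glucose_mg / (0.18 mg/umol * V_mL * t_min)
= 2.75 / (0.18 * 0.5 * 45)
= 0.6790 FPU/mL

0.6790 FPU/mL


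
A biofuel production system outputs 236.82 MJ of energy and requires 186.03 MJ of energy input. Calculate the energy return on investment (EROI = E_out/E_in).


EROI = E_out / E_in
= 236.82 / 186.03
= 1.2730

1.2730


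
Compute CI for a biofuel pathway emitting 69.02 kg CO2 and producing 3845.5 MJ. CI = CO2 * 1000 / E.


CI = CO2 * 1000 / E
= 69.02 * 1000 / 3845.5
= 17.9483 g CO2/MJ

17.9483 g CO2/MJ


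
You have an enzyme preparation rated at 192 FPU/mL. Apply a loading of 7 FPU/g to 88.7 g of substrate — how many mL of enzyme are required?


V = dosage * m_sub / activity
V = 7 * 88.7 / 192
V = 3.2339 mL

3.2339 mL


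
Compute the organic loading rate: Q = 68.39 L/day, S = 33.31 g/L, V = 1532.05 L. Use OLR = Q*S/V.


OLR = Q * S / V
= 68.39 * 33.31 / 1532.05
= 1.4869 g/L/day

1.4869 g/L/day


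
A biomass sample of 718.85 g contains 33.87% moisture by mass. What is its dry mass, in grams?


Wd = Ww * (1 - MC/100)
= 718.85 * (1 - 33.87/100)
= 475.3755 g

475.3755 g


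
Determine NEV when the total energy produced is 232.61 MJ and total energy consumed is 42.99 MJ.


NEV = E_out - E_in
= 232.61 - 42.99
= 189.6200 MJ

189.6200 MJ


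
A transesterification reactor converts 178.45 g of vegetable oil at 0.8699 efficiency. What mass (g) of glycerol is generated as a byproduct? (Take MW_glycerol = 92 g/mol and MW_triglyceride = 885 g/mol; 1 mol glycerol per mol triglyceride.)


glycerol = oil * conv * (92/885)
= 178.45 * 0.8699 * 92 / 885
= 16.1373 g

16.1373 g


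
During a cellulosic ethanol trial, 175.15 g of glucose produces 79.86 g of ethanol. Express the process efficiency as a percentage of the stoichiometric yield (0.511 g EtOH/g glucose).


Fermentation efficiency = (actual / (0.511 * glucose)) * 100
= (79.86 / (0.511 * 175.15)) * 100
= 89.2274%

89.2274%


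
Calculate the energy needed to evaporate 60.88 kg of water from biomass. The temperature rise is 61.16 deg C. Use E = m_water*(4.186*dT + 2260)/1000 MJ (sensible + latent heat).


E = m_water * (4.186 * dT + 2260) / 1000
= 60.88 * (4.186 * 61.16 + 2260) / 1000
= 153.1750 MJ

153.1750 MJ


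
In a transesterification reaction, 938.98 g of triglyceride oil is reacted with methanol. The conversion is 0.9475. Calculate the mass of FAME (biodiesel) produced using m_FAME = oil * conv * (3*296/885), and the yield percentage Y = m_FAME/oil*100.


m_FAME = oil * conv * (3 * 296 / 885) = oil * conv * (888/885)
= 938.98 * 0.9475 * 888 / 885
= 892.6994 g
Y = m_FAME / oil * 100 = conv * (888/885) * 100
= 0.9475 * 888 / 885 * 100
= 95.07%

892.6994 g FAME; Y = 95.07%


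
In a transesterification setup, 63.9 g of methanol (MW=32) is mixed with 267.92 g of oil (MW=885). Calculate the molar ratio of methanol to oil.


Molar ratio = n_MeOH / n_oil = (MeOH/32) / (oil/885) = (MeOH * 885) / (32 * oil)
= (63.9 * 885) / (32 * 267.92)
= 6.5961

6.5961


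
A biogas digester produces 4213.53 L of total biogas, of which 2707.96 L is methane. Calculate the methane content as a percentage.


CH4% = V_CH4 / V_total * 100
= 2707.96 / 4213.53 * 100
= 64.2682%

64.2682%


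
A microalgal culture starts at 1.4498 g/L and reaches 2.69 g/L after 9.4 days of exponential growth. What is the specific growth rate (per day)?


mu = ln(X2/X1) / dt
= ln(2.69/1.4498) / 9.4
= 0.0658 per day

0.0658 per day


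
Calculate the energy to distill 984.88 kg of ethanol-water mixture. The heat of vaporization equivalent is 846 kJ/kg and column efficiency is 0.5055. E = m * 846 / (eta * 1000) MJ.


E = m * 846 / (eta * 1000)
= 984.88 * 846 / (0.5055 * 1000)
= 1648.2858 MJ

1648.2858 MJ


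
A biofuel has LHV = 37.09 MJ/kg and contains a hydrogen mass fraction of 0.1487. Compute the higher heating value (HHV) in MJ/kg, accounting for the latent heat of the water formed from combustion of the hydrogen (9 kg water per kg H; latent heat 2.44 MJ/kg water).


HHV = LHV + H_frac * 9 * 2.44
= 37.09 + 0.1487 * 9 * 2.44
= 40.3555 MJ/kg

40.3555 MJ/kg


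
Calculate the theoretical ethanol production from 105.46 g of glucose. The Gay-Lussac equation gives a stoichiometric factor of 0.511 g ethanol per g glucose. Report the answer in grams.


Theoretical ethanol yield: m_EtOH = 0.511 * m_glucose
m_EtOH = 0.511 * 105.46 = 53.8901 g

53.8901 g


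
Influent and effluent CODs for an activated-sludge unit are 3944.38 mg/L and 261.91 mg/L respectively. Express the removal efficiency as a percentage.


eta = (COD_in - COD_out) / COD_in * 100
= (3944.38 - 261.91) / 3944.38 * 100
= 93.3599%

93.3599%


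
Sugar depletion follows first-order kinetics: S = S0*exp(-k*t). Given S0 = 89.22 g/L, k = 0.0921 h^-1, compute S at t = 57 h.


S = S0 * exp(-k * t)
S = 89.22 * exp(-0.0921 * 57)
S = 0.4683 g/L

0.4683 g/L


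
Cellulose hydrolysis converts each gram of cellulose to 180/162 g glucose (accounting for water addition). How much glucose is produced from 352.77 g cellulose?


glucose = cellulose * 180/162
= 352.77 * 180/162
= 391.9667 g

391.9667 g


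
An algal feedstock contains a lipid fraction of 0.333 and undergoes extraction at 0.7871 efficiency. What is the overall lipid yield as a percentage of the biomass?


Y = lipid_content * extraction_eff * 100
= 0.333 * 0.7871 * 100
= 26.2104%

26.2104%


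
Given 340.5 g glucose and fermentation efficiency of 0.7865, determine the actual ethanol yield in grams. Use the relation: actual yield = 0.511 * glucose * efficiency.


Actual ethanol: m = 0.511 * 340.5 * 0.7865
m = 136.8475 g

136.8475 g


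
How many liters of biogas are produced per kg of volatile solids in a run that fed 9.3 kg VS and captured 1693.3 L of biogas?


Y = V / VS
= 1693.3 / 9.3
= 182.0753 L/kg VS

182.0753 L/kg VS


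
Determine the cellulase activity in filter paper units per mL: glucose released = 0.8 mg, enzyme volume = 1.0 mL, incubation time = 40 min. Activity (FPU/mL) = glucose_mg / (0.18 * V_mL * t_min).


Activity = glucose_mg / (0.18 mg/umol * V_mL * t_min)
= 0.8 / (0.18 * 1.0 * 40)
= 0.1111 FPU/mL

0.1111 FPU/mL


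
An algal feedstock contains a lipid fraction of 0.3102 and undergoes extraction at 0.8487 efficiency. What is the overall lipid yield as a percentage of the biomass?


Y = lipid_content * extraction_eff * 100
= 0.3102 * 0.8487 * 100
= 26.3267%

26.3267%


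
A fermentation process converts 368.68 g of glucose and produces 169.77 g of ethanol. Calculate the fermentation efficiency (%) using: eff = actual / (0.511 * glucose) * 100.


Fermentation efficiency = (actual / (0.511 * glucose)) * 100
= (169.77 / (0.511 * 368.68)) * 100
= 90.1136%

90.1136%


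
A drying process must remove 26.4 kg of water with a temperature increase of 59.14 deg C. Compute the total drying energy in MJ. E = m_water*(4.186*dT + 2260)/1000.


E = m_water * (4.186 * dT + 2260) / 1000
= 26.4 * (4.186 * 59.14 + 2260) / 1000
= 66.1996 MJ

66.1996 MJ


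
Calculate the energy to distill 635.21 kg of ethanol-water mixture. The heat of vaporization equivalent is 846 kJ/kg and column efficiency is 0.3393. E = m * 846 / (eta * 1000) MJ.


E = m * 846 / (eta * 1000)
= 635.21 * 846 / (0.3393 * 1000)
= 1583.8127 MJ

1583.8127 MJ


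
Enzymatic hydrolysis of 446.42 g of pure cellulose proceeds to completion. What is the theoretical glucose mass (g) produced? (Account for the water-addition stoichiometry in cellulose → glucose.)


glucose = cellulose * 180/162
= 446.42 * 180/162
= 496.0222 g

496.0222 g


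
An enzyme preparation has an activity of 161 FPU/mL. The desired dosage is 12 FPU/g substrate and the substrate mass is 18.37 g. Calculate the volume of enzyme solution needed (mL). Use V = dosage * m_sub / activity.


V = dosage * m_sub / activity
V = 12 * 18.37 / 161
V = 1.3692 mL

1.3692 mL


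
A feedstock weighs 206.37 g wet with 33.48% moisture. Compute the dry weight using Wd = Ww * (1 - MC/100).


Wd = Ww * (1 - MC/100)
= 206.37 * (1 - 33.48/100)
= 137.2773 g

137.2773 g


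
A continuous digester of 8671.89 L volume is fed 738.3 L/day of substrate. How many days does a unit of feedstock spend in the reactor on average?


HRT = V / Q
= 8671.89 / 738.3
= 11.7458 days

11.7458 days


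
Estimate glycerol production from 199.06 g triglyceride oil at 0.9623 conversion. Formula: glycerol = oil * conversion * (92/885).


glycerol = oil * conv * (92/885)
= 199.06 * 0.9623 * 92 / 885
= 19.9131 g

19.9131 g


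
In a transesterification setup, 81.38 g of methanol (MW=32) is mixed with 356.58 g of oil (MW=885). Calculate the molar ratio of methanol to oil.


Molar ratio = n_MeOH / n_oil = (MeOH/32) / (oil/885) = (MeOH * 885) / (32 * oil)
= (81.38 * 885) / (32 * 356.58)
= 6.3118

6.3118


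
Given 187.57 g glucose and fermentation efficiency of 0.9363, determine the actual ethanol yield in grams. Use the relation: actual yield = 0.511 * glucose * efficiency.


Actual ethanol: m = 0.511 * 187.57 * 0.9363
m = 89.7427 g

89.7427 g


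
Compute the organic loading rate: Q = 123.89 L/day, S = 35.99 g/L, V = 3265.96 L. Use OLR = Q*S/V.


OLR = Q * S / V
= 123.89 * 35.99 / 3265.96
= 1.3652 g/L/day

1.3652 g/L/day


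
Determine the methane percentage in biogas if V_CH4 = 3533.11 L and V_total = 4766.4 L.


CH4% = V_CH4 / V_total * 100
= 3533.11 / 4766.4 * 100
= 74.1253%

74.1253%


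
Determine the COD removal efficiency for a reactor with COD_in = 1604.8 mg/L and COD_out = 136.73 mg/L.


eta = (COD_in - COD_out) / COD_in * 100
= (1604.8 - 136.73) / 1604.8 * 100
= 91.4799%

91.4799%


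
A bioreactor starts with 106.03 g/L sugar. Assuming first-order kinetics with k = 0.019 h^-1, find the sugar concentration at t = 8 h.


S = S0 * exp(-k * t)
S = 106.03 * exp(-0.019 * 8)
S = 91.0785 g/L

91.0785 g/L


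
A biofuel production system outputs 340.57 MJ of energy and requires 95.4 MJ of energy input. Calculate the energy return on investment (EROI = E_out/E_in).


EROI = E_out / E_in
= 340.57 / 95.4
= 3.5699

3.5699


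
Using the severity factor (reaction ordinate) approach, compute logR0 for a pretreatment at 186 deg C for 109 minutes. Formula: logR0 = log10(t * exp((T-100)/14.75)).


logR0 = log10(t * exp((T - 100) / 14.75))
= log10(109 * exp((186 - 100) / 14.75))
= 4.5696

4.5696


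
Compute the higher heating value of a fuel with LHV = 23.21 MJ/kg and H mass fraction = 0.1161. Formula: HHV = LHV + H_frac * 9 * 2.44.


HHV = LHV + H_frac * 9 * 2.44
= 23.21 + 0.1161 * 9 * 2.44
= 25.7596 MJ/kg

25.7596 MJ/kg


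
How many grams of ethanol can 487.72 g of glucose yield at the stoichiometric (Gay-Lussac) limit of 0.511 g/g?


Theoretical ethanol yield: m_EtOH = 0.511 * m_glucose
m_EtOH = 0.511 * 487.72 = 249.2249 g

249.2249 g


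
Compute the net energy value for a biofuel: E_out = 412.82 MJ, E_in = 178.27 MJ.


NEV = E_out - E_in
= 412.82 - 178.27
= 234.5500 MJ

234.5500 MJ


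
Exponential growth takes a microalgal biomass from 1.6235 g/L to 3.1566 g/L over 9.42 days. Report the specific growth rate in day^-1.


mu = ln(X2/X1) / dt
= ln(3.1566/1.6235) / 9.42
= 0.0706 per day

0.0706 per day


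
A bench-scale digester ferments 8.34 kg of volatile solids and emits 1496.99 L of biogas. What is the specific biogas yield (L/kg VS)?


Y = V / VS
= 1496.99 / 8.34
= 179.4952 L/kg VS

179.4952 L/kg VS


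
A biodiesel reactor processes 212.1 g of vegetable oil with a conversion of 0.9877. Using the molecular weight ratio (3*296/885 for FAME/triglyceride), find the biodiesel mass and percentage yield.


m_FAME = oil * conv * (3 * 296 / 885) = oil * conv * (888/885)
= 212.1 * 0.9877 * 888 / 885
= 210.2013 g
Y = m_FAME / oil * 100 = conv * (888/885) * 100
= 0.9877 * 888 / 885 * 100
= 99.10%

210.2013 g FAME; Y = 99.10%


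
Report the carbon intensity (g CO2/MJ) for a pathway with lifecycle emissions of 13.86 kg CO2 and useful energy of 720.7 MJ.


CI = CO2 * 1000 / E
= 13.86 * 1000 / 720.7
= 19.2313 g CO2/MJ

19.2313 g CO2/MJ


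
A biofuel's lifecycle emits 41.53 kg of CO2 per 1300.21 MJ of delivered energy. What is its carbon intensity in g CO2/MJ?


CI = CO2 * 1000 / E
= 41.53 * 1000 / 1300.21
= 31.9410 g CO2/MJ

31.9410 g CO2/MJ


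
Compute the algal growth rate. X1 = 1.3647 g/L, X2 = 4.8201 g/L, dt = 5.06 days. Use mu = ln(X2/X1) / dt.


mu = ln(X2/X1) / dt
= ln(4.8201/1.3647) / 5.06
= 0.2494 per day

0.2494 per day


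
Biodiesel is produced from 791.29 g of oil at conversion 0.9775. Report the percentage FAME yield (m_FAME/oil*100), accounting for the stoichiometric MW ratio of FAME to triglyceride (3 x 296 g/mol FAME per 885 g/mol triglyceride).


m_FAME = oil * conv * (3 * 296 / 885) = oil * conv * (888/885)
= 791.29 * 0.9775 * 888 / 885
= 776.1080 g
Y = m_FAME / oil * 100 = conv * (888/885) * 100
= 0.9775 * 888 / 885 * 100
= 98.08%

98.08%


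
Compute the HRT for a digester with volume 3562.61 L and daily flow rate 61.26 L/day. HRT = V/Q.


HRT = V / Q
= 3562.61 / 61.26
= 58.1556 days

58.1556 days


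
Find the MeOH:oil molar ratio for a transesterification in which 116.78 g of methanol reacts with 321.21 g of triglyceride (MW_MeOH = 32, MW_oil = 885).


Molar ratio = n_MeOH / n_oil = (MeOH/32) / (oil/885) = (MeOH * 885) / (32 * oil)
= (116.78 * 885) / (32 * 321.21)
= 10.0548

10.0548


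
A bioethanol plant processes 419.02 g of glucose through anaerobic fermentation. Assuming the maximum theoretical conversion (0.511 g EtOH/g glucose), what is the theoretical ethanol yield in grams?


Theoretical ethanol yield: m_EtOH = 0.511 * m_glucose
m_EtOH = 0.511 * 419.02 = 214.1192 g

214.1192 g


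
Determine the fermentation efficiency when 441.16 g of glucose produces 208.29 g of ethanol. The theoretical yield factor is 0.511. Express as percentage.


Fermentation efficiency = (actual / (0.511 * glucose)) * 100
= (208.29 / (0.511 * 441.16)) * 100
= 92.3956%

92.3956%


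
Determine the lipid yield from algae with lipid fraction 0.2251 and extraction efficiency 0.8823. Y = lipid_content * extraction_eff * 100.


Y = lipid_content * extraction_eff * 100
= 0.2251 * 0.8823 * 100
= 19.8606%

19.8606%


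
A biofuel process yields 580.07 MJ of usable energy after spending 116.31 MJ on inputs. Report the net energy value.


NEV = E_out - E_in
= 580.07 - 116.31
= 463.7600 MJ

463.7600 MJ


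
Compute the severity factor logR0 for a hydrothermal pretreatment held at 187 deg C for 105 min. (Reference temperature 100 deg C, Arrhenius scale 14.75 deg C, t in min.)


logR0 = log10(t * exp((T - 100) / 14.75))
= log10(105 * exp((187 - 100) / 14.75))
= 4.5828

4.5828


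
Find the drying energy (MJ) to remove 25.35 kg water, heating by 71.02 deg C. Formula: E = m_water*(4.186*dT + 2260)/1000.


E = m_water * (4.186 * dT + 2260) / 1000
= 25.35 * (4.186 * 71.02 + 2260) / 1000
= 64.8273 MJ

64.8273 MJ


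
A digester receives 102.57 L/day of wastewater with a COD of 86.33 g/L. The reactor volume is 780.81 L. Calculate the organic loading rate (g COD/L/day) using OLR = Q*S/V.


OLR = Q * S / V
= 102.57 * 86.33 / 780.81
= 11.3406 g/L/day

11.3406 g/L/day


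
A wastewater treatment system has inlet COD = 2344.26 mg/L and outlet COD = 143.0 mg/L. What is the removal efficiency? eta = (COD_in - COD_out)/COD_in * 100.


eta = (COD_in - COD_out) / COD_in * 100
= (2344.26 - 143.0) / 2344.26 * 100
= 93.9000%

93.9000%


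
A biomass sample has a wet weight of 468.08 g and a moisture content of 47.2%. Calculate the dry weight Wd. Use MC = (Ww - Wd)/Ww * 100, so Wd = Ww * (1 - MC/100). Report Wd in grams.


Wd = Ww * (1 - MC/100)
= 468.08 * (1 - 47.2/100)
= 247.1462 g

247.1462 g


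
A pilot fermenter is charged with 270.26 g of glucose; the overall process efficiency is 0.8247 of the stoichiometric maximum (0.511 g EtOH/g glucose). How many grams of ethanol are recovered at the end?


Actual ethanol: m = 0.511 * 270.26 * 0.8247
m = 113.8934 g

113.8934 g


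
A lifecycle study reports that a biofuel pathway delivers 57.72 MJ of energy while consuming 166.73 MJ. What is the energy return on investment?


EROI = E_out / E_in
= 57.72 / 166.73
= 0.3462

0.3462


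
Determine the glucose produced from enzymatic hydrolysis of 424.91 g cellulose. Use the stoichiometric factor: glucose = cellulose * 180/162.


glucose = cellulose * 180/162
= 424.91 * 180/162
= 472.1222 g

472.1222 g


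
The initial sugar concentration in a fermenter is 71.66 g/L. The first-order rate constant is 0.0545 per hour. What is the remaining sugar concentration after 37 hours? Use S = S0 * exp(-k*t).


S = S0 * exp(-k * t)
S = 71.66 * exp(-0.0545 * 37)
S = 9.5394 g/L

9.5394 g/L


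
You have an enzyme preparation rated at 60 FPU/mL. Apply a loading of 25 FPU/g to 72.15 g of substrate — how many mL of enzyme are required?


V = dosage * m_sub / activity
V = 25 * 72.15 / 60
V = 30.0625 mL

30.0625 mL


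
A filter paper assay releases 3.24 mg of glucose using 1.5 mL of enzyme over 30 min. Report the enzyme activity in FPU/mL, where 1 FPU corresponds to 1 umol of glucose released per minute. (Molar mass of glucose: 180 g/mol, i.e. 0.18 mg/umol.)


Activity = glucose_mg / (0.18 mg/umol * V_mL * t_min)
= 3.24 / (0.18 * 1.5 * 30)
= 0.4000 FPU/mL

0.4000 FPU/mL


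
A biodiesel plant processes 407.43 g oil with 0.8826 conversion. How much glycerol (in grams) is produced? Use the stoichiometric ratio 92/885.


glycerol = oil * conv * (92/885)
= 407.43 * 0.8826 * 92 / 885
= 37.3819 g

37.3819 g


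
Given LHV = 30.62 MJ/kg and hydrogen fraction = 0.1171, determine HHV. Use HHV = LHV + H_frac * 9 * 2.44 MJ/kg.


HHV = LHV + H_frac * 9 * 2.44
= 30.62 + 0.1171 * 9 * 2.44
= 33.1915 MJ/kg

33.1915 MJ/kg


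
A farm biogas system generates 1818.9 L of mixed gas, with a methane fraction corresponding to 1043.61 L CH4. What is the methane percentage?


CH4% = V_CH4 / V_total * 100
= 1043.61 / 1818.9 * 100
= 57.3759%

57.3759%


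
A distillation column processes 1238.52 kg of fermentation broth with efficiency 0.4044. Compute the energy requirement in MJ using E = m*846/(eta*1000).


E = m * 846 / (eta * 1000)
= 1238.52 * 846 / (0.4044 * 1000)
= 2590.9691 MJ

2590.9691 MJ


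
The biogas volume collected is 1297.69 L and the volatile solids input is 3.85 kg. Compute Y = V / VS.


Y = V / VS
= 1297.69 / 3.85
= 337.0623 L/kg VS

337.0623 L/kg VS


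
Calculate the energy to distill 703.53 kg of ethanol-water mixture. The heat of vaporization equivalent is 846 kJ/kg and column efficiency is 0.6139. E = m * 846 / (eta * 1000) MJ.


E = m * 846 / (eta * 1000)
= 703.53 * 846 / (0.6139 * 1000)
= 969.5168 MJ

969.5168 MJ


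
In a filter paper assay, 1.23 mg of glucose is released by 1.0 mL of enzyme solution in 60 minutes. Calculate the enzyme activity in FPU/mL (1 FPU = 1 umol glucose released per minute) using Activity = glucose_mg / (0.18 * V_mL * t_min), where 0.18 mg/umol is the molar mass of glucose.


Activity = glucose_mg / (0.18 mg/umol * V_mL * t_min)
= 1.23 / (0.18 * 1.0 * 60)
= 0.1139 FPU/mL

0.1139 FPU/mL


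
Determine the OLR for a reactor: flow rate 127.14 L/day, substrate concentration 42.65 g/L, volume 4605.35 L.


OLR = Q * S / V
= 127.14 * 42.65 / 4605.35
= 1.1774 g/L/day

1.1774 g/L/day


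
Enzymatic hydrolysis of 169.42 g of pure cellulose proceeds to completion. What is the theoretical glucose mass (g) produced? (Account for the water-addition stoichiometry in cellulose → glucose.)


glucose = cellulose * 180/162
= 169.42 * 180/162
= 188.2444 g

188.2444 g


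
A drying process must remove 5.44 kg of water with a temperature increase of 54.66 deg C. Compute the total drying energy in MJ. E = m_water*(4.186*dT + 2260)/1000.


E = m_water * (4.186 * dT + 2260) / 1000
= 5.44 * (4.186 * 54.66 + 2260) / 1000
= 13.5391 MJ

13.5391 MJ


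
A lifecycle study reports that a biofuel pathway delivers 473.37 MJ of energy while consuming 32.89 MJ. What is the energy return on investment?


EROI = E_out / E_in
= 473.37 / 32.89
= 14.3925

14.3925


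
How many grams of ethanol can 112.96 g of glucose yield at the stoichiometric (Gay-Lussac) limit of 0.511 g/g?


Theoretical ethanol yield: m_EtOH = 0.511 * m_glucose
m_EtOH = 0.511 * 112.96 = 57.7226 g

57.7226 g


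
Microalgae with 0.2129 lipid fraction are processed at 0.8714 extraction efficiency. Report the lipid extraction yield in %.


Y = lipid_content * extraction_eff * 100
= 0.2129 * 0.8714 * 100
= 18.5521%

18.5521%


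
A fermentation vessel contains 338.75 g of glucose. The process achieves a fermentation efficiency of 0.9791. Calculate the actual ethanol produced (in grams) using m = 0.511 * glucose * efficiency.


Actual ethanol: m = 0.511 * 338.75 * 0.9791
m = 169.4834 g

169.4834 g


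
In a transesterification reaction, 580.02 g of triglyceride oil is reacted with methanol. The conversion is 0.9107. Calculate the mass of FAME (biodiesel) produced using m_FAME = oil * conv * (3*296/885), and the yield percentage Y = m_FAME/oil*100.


m_FAME = oil * conv * (3 * 296 / 885) = oil * conv * (888/885)
= 580.02 * 0.9107 * 888 / 885
= 530.0148 g
Y = m_FAME / oil * 100 = conv * (888/885) * 100
= 0.9107 * 888 / 885 * 100
= 91.38%

530.0148 g FAME; Y = 91.38%


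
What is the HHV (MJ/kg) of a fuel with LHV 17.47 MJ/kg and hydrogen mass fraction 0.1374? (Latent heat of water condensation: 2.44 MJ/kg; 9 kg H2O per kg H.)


HHV = LHV + H_frac * 9 * 2.44
= 17.47 + 0.1374 * 9 * 2.44
= 20.4873 MJ/kg

20.4873 MJ/kg


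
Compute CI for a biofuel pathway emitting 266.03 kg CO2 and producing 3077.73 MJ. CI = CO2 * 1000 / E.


CI = CO2 * 1000 / E
= 266.03 * 1000 / 3077.73
= 86.4371 g CO2/MJ

86.4371 g CO2/MJ


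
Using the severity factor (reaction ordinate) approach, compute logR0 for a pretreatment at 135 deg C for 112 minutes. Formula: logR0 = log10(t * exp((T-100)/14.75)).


logR0 = log10(t * exp((T - 100) / 14.75))
= log10(112 * exp((135 - 100) / 14.75))
= 3.0797

3.0797


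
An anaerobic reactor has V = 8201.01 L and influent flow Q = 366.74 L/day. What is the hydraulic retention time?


HRT = V / Q
= 8201.01 / 366.74
= 22.3619 days

22.3619 days


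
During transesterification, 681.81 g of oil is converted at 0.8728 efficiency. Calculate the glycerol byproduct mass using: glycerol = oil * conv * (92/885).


glycerol = oil * conv * (92/885)
= 681.81 * 0.8728 * 92 / 885
= 61.8618 g

61.8618 g


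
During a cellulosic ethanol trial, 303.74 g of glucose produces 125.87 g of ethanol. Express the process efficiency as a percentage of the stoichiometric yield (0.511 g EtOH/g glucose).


Fermentation efficiency = (actual / (0.511 * glucose)) * 100
= (125.87 / (0.511 * 303.74)) * 100
= 81.0960%

81.0960%


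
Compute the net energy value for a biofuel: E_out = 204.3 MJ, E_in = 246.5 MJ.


NEV = E_out - E_in
= 204.3 - 246.5
= -42.2000 MJ

-42.2000 MJ


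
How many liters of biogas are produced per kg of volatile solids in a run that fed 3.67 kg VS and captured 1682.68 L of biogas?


Y = V / VS
= 1682.68 / 3.67
= 458.4959 L/kg VS

458.4959 L/kg VS


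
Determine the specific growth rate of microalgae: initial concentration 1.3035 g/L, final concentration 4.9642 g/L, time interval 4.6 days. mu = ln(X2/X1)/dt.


mu = ln(X2/X1) / dt
= ln(4.9642/1.3035) / 4.6
= 0.2907 per day

0.2907 per day


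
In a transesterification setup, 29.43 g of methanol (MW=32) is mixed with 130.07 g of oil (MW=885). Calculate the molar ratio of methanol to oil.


Molar ratio = n_MeOH / n_oil = (MeOH/32) / (oil/885) = (MeOH * 885) / (32 * oil)
= (29.43 * 885) / (32 * 130.07)
= 6.2576

6.2576


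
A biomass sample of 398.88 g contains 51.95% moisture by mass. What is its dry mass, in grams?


Wd = Ww * (1 - MC/100)
= 398.88 * (1 - 51.95/100)
= 191.6618 g

191.6618 g


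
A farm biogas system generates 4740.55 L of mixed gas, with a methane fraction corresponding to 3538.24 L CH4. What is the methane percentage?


CH4% = V_CH4 / V_total * 100
= 3538.24 / 4740.55 * 100
= 74.6378%

74.6378%


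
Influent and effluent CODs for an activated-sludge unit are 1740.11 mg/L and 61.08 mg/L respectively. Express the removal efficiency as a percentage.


eta = (COD_in - COD_out) / COD_in * 100
= (1740.11 - 61.08) / 1740.11 * 100
= 96.4899%

96.4899%


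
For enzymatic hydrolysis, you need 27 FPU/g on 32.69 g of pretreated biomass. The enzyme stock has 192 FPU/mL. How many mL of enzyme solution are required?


V = dosage * m_sub / activity
V = 27 * 32.69 / 192
V = 4.5970 mL

4.5970 mL


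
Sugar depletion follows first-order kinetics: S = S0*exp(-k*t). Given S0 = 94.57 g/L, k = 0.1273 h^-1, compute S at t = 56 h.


S = S0 * exp(-k * t)
S = 94.57 * exp(-0.1273 * 56)
S = 0.0758 g/L

0.0758 g/L


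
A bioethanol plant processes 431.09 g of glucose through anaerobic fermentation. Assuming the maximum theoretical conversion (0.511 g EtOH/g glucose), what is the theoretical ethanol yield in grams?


Theoretical ethanol yield: m_EtOH = 0.511 * m_glucose
m_EtOH = 0.511 * 431.09 = 220.2870 g

220.2870 g
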